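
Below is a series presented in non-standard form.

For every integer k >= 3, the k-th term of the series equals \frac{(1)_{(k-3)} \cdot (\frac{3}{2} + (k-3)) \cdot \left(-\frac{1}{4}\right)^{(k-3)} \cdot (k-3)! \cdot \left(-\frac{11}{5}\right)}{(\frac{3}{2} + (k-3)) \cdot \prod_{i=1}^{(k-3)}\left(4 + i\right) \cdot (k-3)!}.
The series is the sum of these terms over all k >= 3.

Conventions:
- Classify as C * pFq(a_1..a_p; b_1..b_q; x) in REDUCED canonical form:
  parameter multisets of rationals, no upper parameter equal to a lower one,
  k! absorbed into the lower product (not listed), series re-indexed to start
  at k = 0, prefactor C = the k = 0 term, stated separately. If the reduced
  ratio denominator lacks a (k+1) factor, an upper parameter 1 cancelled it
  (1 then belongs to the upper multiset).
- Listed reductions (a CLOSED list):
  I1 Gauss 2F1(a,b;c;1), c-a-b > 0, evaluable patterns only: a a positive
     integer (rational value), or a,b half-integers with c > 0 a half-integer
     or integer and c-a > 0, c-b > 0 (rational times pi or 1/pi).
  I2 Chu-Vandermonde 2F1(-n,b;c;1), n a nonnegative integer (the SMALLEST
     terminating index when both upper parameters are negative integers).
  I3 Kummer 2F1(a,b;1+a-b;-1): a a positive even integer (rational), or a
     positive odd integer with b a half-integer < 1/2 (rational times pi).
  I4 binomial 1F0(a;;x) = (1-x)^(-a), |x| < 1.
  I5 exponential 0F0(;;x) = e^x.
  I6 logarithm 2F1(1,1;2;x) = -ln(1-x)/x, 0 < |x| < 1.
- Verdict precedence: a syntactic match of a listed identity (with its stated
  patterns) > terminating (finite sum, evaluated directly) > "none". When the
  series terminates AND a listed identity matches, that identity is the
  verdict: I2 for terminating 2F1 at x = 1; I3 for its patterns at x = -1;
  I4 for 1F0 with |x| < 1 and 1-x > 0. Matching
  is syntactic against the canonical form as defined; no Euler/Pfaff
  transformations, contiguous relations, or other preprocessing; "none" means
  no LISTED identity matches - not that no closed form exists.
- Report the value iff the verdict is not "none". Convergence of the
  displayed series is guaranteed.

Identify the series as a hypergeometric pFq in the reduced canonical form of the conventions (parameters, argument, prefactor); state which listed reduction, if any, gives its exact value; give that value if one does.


Reduced: x = -\frac{1}{4}, 2F1, upper = {1, 1}, lower = {5}, C = -\frac{11}{5}. Verdict: no listed reduction: x = -\frac{1}{4} and upper {1, 1} fail every I1-I6 pattern.

Key step: t_0 being -\frac{11}{5}, the factorial ratio (C = -11/5, x = -1/4) (k+a-1)!/(a-1)! is a rising factorial (a)_k.
Adjacent-term ratio: r(k) = -\frac{1}{4} * (k+1) (k+1) / [(k+5) (k+1)] - poly over poly, x = -\frac{1}{4} from leading terms; C = -\frac{11}{5} at k = 0.


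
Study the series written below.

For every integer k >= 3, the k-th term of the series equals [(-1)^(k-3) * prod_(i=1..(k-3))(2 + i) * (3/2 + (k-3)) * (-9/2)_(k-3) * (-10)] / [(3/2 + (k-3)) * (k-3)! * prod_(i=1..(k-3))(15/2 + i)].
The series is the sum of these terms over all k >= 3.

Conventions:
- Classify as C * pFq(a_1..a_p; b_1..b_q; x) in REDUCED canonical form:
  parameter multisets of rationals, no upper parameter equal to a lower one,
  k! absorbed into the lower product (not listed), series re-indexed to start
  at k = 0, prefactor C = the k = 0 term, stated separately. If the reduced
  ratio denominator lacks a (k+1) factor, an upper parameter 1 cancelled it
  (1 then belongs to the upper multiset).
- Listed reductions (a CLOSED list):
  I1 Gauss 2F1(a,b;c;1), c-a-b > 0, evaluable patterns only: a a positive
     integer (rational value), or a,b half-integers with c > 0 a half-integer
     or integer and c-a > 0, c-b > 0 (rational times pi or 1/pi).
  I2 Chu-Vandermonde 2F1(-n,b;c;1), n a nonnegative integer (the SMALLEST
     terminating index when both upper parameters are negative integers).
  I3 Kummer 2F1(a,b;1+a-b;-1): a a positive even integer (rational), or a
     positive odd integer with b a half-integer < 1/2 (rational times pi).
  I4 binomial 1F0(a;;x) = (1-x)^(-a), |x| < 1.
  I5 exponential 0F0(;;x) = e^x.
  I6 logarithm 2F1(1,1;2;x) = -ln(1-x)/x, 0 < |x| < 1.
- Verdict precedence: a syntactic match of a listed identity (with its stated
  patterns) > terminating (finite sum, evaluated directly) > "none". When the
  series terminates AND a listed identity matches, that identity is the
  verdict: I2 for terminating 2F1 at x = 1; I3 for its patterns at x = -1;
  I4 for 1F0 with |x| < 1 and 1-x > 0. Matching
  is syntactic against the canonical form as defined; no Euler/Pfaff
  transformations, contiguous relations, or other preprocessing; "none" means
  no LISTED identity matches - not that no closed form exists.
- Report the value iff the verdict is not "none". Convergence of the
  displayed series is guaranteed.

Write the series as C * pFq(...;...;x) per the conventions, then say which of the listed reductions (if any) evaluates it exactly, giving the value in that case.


Key observation: x = (-1) and striking the common factor k + 3/2 reduces the term (prefactor -10).
Consecutive-term ratio: r(k) = (-1) * (k-9/2) (k+3) / [(k+17/2) (k+1)] - rational in k, leading ratio (-1); with t_0 = -10, classification follows.

Classification (C = -10): 2F1 with upper {-9/2, 3}, lower {17/2}, argument x = -1. Verdict: the Kummer evaluation I3 applies (x = -1; c = 17/2 equals 1+a-b for upper {-9/2, 3}: listed pattern). Exact value: (-225225/16384) * pi.


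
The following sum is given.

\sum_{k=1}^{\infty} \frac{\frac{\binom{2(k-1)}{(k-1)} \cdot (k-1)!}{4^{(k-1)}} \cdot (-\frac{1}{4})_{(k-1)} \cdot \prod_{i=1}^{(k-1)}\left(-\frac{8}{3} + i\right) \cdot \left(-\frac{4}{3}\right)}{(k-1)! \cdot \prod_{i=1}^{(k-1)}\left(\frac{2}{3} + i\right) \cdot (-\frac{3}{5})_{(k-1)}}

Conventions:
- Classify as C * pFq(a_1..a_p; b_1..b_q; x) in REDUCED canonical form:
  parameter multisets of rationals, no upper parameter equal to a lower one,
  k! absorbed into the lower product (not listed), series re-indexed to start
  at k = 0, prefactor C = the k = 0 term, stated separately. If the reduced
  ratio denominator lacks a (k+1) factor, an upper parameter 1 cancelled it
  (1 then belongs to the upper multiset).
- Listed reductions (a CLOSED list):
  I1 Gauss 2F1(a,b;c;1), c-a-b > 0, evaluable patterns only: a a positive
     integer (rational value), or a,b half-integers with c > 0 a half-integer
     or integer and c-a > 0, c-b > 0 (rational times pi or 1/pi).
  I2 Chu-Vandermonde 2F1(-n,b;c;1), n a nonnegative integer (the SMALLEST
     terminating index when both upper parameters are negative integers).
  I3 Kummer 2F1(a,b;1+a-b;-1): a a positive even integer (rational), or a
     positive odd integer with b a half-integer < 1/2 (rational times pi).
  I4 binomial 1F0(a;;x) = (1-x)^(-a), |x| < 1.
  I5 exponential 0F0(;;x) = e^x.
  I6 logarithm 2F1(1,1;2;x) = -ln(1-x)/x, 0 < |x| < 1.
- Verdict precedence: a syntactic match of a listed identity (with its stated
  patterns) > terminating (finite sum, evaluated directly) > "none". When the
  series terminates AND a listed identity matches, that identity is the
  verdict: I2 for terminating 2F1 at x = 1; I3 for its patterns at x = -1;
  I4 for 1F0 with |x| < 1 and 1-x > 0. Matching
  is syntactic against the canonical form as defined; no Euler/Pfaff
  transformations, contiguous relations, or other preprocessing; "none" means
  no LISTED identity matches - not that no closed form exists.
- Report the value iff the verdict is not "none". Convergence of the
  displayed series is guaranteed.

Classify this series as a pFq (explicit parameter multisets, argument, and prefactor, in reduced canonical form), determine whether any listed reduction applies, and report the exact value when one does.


Reduced: x = 1, 3F2, upper = {-\frac{5}{3}, -\frac{1}{4}, \frac{1}{2}}, lower = {-\frac{3}{5}, \frac{5}{3}}, C = -\frac{4}{3}. Verdict: none - this 3F2 at x = 1 matches no listed pattern, and upper {-\frac{5}{3}, -\frac{1}{4}, \frac{1}{2}} holds no stopper.

First insight: with t_0 = -\frac{4}{3}, the running product (prefactor -4/3) telescopes to a rising factorial.
Step ratio: r(k) = 1 * (k-\frac{5}{3}) (k-\frac{1}{4}) (k+\frac{1}{2}) / [(k-\frac{3}{5}) (k+\frac{5}{3}) (k+1)] - rational; roots negated = parameters, x = 1, C = -\frac{4}{3}.


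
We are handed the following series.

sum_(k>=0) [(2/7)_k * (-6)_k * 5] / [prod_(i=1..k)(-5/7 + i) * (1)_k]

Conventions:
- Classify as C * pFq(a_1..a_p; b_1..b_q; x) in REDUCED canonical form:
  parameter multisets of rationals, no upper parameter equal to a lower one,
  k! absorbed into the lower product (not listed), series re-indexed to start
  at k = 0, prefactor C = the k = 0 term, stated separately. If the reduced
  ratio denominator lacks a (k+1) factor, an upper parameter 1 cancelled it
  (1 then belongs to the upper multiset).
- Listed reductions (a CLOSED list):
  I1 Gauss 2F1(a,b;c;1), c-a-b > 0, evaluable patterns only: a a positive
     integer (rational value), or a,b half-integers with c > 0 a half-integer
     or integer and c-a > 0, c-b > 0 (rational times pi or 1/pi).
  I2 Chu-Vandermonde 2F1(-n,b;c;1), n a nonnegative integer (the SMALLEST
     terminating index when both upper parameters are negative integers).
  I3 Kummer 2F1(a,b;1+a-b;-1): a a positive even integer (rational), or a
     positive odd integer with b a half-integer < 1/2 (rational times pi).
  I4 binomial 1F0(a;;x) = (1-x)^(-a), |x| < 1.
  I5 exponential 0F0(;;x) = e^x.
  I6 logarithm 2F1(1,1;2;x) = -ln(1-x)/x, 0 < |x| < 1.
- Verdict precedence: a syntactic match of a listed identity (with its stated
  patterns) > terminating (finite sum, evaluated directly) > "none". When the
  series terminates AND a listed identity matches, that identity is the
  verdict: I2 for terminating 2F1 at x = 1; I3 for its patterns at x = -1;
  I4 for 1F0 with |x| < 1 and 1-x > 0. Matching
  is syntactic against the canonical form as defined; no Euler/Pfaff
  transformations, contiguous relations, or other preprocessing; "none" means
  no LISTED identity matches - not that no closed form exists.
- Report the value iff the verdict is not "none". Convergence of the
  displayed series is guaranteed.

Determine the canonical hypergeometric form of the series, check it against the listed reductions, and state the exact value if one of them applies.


Structural cue: from the first term 5: the parameter 2/7 appears in both the upper and lower lists and cancels.
Term ratio: r(k) = 1 * (k-6) / [(k+1)] ; factor over Q: parameters, x = 1, and C = 5.

This is 5 * 1F0(-6; -; 1) in reduced canonical form. Verdict: terminating - upper -6 stops the sum at k = 6; the 7 terms are added exactly. Value: 0.


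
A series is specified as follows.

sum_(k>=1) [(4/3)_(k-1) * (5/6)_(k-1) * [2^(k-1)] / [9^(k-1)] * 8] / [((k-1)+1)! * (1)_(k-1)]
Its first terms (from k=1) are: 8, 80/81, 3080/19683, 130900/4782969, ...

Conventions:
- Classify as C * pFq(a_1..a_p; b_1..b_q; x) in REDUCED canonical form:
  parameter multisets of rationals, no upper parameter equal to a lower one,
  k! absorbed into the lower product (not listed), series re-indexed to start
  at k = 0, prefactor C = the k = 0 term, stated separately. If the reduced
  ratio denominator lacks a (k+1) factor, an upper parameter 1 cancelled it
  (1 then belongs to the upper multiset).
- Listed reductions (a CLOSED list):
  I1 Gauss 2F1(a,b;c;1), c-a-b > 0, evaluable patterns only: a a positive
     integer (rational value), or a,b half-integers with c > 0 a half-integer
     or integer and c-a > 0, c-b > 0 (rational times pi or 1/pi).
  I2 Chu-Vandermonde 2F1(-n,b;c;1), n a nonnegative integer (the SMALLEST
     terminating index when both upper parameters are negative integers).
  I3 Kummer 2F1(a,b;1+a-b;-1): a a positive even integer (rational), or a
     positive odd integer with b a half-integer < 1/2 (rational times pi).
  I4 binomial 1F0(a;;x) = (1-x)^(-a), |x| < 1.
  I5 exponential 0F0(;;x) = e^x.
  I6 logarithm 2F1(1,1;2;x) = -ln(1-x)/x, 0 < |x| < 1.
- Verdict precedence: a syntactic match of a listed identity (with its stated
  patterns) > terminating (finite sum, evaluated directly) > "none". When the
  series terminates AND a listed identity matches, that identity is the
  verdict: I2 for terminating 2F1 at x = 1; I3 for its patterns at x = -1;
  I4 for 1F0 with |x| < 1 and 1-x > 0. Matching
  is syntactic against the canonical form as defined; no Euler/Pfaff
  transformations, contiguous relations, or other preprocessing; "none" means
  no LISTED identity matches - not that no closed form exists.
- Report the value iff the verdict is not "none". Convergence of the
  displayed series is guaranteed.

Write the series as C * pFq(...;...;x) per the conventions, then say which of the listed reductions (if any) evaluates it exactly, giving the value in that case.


x = 2/9 here; the reduced form reads 2F1, upper {5/6, 4/3}, lower {2}, C = 8. Verdict: none - at argument 2/9 the multisets {5/6, 4/3} ; {2} match no listed identity.

Key observation: with t_0 = 8, the denominator's factorial ratio (prefactor 8) is a lower Pochhammer.
Step ratio: r(k) = (2/9) * (k+5/6) (k+4/3) / [(k+2) (k+1)] - rational in k. x = (2/9); t_0 = 8; negate the roots.


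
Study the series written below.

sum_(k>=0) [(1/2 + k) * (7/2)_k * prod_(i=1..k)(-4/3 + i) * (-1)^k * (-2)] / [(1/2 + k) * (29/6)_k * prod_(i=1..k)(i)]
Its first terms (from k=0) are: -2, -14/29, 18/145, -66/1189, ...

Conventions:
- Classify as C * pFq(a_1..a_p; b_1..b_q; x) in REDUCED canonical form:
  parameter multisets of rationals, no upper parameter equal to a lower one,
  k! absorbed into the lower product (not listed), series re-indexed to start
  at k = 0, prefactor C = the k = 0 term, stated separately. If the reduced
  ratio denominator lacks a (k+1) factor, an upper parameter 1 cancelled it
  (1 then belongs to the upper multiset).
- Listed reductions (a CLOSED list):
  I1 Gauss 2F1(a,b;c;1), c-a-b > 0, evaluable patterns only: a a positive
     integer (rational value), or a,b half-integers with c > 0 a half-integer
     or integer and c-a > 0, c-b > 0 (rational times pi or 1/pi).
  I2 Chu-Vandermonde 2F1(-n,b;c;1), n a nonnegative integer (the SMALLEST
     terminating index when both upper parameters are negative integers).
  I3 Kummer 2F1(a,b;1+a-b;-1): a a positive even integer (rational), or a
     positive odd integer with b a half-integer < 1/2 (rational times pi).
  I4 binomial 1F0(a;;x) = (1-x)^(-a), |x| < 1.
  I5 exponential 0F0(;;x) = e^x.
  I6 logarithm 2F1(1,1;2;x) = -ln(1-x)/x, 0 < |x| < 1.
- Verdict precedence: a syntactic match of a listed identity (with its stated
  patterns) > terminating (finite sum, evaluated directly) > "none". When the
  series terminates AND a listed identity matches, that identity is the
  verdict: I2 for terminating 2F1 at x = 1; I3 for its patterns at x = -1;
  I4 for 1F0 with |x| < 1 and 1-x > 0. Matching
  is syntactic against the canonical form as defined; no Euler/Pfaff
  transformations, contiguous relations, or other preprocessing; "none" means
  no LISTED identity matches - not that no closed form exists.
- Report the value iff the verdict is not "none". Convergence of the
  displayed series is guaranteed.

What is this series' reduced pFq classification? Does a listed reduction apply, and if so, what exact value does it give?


The tell: from the first term -2: the product of the first k integers (C = -2) is k!.
Adjacent-term ratio: r(k) = (-1) * (k-1/3) (k+7/2) / [(k+29/6) (k+1)] - rational in k. x = (-1); t_0 = -2; negate the roots.

At argument -1: a 2F1 with upper {-1/3, 7/2}, lower {29/6}, scaled by C = -2. Verdict: no listed reduction: x = -1 and upper {-1/3, 7/2} fail every I1-I6 pattern.


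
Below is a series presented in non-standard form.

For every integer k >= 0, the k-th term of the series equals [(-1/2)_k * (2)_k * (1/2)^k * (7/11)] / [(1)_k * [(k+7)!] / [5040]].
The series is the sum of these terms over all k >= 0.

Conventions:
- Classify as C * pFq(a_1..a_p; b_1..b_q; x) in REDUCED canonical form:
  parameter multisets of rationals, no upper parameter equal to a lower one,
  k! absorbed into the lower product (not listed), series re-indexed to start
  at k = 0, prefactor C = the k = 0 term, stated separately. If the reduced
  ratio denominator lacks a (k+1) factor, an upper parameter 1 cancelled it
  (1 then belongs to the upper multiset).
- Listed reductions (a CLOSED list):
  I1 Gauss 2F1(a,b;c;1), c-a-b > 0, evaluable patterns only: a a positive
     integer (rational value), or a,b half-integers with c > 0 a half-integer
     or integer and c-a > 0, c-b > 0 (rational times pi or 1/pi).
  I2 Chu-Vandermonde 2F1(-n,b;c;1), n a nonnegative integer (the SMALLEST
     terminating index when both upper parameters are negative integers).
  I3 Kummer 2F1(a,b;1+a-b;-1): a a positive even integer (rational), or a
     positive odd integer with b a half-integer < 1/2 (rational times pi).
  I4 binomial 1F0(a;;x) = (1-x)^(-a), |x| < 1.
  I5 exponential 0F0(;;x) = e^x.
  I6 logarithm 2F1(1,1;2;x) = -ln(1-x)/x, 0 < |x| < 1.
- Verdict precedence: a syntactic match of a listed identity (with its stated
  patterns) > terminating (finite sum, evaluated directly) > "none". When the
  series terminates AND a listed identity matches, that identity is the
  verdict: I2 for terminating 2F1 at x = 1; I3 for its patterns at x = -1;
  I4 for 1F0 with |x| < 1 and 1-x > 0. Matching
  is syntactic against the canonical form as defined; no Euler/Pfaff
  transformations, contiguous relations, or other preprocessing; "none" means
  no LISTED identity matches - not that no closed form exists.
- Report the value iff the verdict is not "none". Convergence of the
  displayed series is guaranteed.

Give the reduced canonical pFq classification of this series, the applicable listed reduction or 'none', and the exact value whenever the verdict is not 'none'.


Prefactor 7/11, argument 1/2: 2F1 with upper {-1/2, 2} over lower {8}. Verdict: none - at argument 1/2 the multisets {-1/2, 2} ; {8} match no listed identity.

Structural cue: from the first term 7/11: the denominator's factorial ratio (C = 7/11, x = 1/2) is a lower Pochhammer.
Term ratio: r(k) = (1/2) * (k-1/2) (k+2) / [(k+8) (k+1)] - rational in k. x = (1/2); t_0 = 7/11; negate the roots.


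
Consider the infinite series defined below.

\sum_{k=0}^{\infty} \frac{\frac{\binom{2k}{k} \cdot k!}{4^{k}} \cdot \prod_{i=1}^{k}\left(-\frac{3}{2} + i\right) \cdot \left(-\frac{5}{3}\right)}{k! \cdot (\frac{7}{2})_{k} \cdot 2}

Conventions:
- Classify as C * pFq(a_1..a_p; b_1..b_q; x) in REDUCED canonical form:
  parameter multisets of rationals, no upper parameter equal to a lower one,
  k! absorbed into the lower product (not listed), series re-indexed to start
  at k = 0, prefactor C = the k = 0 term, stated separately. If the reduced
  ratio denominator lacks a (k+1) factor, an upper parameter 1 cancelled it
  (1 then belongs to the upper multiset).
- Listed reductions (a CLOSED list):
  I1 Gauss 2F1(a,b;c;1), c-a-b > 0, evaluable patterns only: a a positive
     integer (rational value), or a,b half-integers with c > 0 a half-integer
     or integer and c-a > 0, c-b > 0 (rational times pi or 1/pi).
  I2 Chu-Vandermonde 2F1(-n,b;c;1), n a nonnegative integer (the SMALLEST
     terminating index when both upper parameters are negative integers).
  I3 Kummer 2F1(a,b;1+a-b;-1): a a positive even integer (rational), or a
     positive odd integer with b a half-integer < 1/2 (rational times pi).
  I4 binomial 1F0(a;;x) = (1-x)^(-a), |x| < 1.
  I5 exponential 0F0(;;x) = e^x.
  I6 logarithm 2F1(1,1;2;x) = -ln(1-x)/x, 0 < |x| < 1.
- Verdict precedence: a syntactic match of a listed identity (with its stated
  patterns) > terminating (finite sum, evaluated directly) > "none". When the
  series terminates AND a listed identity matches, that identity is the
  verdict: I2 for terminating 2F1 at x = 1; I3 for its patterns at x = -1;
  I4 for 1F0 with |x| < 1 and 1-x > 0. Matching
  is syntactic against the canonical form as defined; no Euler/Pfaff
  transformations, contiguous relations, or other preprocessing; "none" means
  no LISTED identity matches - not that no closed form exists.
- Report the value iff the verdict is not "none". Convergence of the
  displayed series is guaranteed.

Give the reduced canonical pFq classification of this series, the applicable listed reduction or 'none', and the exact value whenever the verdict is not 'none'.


Prefactor -\frac{5}{6}, argument 1: 2F1 with upper {-\frac{1}{2}, \frac{1}{2}} over lower {\frac{7}{2}}. Verdict: this is the half-integer Gauss pattern (I1) (x = 1; upper {-\frac{1}{2}, \frac{1}{2}} half-integers, c = \frac{7}{2} in the evaluable pattern). Value: \left(-\frac{125}{512}\right) \cdot \pi.

Key observation: from the first term -\frac{5}{6}: the running product (C = -5/6) telescopes to a rising factorial.
Ratio: r(k) = 1 * (k-\frac{1}{2}) (k+\frac{1}{2}) / [(k+\frac{7}{2}) (k+1)] - rational in k. x = 1; t_0 = -\frac{5}{6}; negate the roots.


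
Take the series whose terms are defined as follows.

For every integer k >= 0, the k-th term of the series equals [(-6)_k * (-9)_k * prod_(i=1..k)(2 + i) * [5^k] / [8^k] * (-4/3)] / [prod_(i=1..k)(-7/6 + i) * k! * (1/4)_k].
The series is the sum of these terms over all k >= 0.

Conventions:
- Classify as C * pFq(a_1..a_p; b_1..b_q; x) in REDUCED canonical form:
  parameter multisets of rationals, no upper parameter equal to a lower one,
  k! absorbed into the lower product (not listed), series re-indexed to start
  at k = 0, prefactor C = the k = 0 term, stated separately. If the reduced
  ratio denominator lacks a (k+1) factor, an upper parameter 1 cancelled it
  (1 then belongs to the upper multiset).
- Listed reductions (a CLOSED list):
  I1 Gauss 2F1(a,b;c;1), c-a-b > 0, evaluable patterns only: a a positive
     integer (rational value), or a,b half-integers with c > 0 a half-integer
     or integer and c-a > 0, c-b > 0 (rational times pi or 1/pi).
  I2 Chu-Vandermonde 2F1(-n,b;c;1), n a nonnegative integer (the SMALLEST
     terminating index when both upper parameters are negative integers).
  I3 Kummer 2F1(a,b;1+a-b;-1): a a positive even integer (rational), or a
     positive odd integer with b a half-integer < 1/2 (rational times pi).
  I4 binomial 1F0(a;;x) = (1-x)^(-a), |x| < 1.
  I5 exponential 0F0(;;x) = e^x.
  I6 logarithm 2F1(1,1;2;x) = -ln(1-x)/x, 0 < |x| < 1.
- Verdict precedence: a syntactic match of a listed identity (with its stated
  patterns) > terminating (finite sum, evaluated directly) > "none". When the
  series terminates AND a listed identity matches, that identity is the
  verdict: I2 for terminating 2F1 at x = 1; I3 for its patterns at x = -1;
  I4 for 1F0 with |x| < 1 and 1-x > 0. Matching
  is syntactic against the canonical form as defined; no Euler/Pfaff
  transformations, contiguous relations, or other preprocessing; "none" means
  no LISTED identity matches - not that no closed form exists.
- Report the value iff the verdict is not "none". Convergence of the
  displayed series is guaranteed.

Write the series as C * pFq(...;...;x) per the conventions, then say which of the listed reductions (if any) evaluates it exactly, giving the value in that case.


x = 5/8 here; the reduced form reads 3F2, upper {-9, -6, 3}, lower {-1/6, 1/4}, C = -4/3. Verdict: terminating. With -6 upstairs the series is a 7-term polynomial sum; evaluated term by term. Hence: 371968439086084/82695327.

First insight: x = (5/8) and the two geometric factors (C = -4/3, x = 5/8) combine into one argument.
Term ratio: r(k) = (5/8) * (k-9) (k-6) (k+3) / [(k-1/6) (k+1/4) (k+1)] - rational; roots negated = parameters, x = (5/8), C = -4/3.


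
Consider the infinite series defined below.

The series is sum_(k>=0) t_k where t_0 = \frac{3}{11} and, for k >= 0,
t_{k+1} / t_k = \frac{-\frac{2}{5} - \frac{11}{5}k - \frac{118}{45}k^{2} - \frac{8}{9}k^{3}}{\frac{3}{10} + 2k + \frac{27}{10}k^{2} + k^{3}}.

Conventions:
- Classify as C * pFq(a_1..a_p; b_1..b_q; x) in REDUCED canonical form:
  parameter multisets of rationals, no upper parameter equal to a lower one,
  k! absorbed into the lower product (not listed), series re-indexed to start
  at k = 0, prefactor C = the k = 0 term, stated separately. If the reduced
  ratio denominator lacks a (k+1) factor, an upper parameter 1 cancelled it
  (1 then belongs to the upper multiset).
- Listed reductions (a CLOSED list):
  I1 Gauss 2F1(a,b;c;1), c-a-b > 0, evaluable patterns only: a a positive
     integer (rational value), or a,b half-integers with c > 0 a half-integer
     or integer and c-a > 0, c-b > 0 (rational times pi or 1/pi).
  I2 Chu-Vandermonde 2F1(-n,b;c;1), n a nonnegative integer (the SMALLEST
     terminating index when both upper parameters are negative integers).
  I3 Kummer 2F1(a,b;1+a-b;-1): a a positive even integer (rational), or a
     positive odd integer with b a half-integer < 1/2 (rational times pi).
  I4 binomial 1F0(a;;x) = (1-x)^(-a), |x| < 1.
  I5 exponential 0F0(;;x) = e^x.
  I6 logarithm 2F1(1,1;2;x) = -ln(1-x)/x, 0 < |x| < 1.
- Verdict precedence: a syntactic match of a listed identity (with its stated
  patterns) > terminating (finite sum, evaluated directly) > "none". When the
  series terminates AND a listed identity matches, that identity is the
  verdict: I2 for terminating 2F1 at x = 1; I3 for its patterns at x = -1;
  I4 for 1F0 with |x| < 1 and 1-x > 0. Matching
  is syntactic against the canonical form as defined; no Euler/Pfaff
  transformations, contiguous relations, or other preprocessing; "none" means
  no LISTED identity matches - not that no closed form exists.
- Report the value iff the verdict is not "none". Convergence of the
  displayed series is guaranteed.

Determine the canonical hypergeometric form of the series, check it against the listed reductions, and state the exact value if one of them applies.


Classification (C = \frac{3}{11}): 2F1 with upper {\frac{1}{4}, \frac{6}{5}}, lower {\frac{1}{5}}, argument x = -\frac{8}{9}. Verdict: no listed reduction: x = -\frac{8}{9} and upper {\frac{1}{4}, \frac{6}{5}} fail every I1-I6 pattern.

First insight: from the first term \frac{3}{11}: factor the ratio over Q (prefactor 3/11): negated roots = parameters.
Consecutive-term ratio: r(k) = -\frac{8}{9} * (k+\frac{1}{4}) (k+\frac{6}{5}) / [(k+\frac{1}{5}) (k+1)] - rational in k. x = -\frac{8}{9}; t_0 = \frac{3}{11}; negate the roots.


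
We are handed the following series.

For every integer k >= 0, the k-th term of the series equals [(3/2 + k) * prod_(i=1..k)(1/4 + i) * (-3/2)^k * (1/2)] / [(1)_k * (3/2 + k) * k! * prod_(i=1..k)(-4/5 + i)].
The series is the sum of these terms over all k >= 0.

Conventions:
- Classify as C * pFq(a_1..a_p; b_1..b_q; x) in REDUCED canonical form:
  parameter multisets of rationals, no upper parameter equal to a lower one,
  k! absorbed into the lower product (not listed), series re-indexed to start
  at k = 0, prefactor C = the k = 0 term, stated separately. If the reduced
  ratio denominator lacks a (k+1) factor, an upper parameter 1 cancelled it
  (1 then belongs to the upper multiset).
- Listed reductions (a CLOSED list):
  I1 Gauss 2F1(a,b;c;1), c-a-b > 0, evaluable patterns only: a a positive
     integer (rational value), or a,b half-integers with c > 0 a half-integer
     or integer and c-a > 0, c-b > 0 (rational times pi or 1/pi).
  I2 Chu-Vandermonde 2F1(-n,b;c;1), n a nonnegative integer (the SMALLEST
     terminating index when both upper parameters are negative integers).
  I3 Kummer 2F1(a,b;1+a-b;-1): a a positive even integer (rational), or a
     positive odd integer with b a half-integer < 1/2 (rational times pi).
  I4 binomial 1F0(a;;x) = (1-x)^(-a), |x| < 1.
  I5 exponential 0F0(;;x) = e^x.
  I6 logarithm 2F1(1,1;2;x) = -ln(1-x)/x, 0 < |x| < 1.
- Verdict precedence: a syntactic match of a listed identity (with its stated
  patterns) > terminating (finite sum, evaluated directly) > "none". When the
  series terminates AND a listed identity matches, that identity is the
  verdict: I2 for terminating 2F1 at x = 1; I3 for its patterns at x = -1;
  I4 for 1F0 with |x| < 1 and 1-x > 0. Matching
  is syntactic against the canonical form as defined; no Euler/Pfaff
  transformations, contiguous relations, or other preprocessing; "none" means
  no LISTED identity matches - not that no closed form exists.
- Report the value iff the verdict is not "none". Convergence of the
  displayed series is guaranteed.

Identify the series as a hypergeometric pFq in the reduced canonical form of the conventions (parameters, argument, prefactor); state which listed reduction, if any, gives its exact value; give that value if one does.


At argument -3/2: a 1F2 with upper {5/4}, lower {1/5, 1}, scaled by C = 1/2. Verdict: none here - no I1-I6 shape fits x = -3/2 with lower {1/5, 1}.

First insight: with t_0 = 1/2, striking the common factor k + 3/2 reduces the term (C = 1/2).
Ratio: r(k) = (-3/2) * (k+5/4) / [(k+1/5) (k+1) (k+1)] - rational; roots negated = parameters, x = (-3/2), C = 1/2.


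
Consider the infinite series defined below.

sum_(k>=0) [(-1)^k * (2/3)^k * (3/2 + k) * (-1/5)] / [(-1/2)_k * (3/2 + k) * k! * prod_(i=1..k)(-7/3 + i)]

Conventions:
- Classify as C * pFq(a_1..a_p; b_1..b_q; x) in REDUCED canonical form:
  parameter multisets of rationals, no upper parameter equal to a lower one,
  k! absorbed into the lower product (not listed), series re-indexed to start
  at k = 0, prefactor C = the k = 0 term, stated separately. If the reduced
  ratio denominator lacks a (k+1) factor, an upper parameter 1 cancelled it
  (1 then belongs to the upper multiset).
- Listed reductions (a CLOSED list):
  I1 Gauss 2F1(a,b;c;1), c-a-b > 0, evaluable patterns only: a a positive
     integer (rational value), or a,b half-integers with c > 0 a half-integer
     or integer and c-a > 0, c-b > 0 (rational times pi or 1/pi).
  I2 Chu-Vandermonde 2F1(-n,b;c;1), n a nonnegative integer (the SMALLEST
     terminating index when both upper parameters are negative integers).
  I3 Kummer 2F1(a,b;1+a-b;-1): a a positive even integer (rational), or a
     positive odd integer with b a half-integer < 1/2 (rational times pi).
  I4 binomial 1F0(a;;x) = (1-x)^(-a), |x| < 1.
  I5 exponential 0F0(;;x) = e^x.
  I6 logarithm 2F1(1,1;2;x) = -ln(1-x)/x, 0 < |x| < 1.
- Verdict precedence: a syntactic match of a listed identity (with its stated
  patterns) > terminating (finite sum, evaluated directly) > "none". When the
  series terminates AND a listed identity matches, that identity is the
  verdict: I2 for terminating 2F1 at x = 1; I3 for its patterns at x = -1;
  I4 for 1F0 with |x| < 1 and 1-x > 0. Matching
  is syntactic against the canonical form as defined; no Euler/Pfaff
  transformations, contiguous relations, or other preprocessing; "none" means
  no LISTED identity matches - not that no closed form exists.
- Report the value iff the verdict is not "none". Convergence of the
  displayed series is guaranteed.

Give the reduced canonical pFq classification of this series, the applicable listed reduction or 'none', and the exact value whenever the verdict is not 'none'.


Prefactor -1/5, argument -2/3: 0F2 with upper {-} over lower {-4/3, -1/2}. Verdict: none (x = -2/3): each listed identity misses the multisets {-} ; {-4/3, -1/2}.

First insight: t_0 being -1/5, the (-1)^k factor (C = -1/5, x = -2/3) folds into the argument's sign.
Ratio: r(k) = (-2/3) * 1 / [(k-4/3) (k-1/2) (k+1)] - rational; roots negated = parameters, x = (-2/3), C = -1/5.


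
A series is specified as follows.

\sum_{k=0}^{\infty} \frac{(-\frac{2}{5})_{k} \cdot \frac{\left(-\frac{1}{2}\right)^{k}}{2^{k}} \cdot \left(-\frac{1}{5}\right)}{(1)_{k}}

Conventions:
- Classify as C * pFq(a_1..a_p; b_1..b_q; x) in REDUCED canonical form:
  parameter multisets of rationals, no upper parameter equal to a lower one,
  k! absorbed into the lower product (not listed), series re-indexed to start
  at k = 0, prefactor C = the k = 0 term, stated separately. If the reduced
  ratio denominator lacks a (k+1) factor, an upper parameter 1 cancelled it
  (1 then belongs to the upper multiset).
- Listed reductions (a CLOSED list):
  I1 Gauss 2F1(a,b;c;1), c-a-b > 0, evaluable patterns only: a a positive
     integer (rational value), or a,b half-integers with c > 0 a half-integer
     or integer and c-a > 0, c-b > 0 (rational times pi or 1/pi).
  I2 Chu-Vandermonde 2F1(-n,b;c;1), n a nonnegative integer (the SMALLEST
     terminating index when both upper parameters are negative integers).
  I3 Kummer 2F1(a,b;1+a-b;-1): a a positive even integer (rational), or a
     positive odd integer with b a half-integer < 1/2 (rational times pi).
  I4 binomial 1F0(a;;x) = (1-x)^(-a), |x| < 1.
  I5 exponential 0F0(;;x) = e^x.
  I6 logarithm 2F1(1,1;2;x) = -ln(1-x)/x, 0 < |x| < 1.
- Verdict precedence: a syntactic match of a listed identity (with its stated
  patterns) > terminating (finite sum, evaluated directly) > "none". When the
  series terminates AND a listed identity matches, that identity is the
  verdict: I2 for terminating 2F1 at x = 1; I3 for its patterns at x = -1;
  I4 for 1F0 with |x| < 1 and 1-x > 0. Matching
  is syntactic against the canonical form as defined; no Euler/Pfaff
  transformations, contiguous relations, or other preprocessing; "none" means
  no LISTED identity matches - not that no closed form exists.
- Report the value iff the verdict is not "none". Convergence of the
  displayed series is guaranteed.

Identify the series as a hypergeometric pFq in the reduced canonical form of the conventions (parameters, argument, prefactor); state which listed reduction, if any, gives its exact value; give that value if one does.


The tell: from the first term -\frac{1}{5}: (1)_k (prefactor -1/5) is k! itself.
Consecutive-term ratio: r(k) = -\frac{1}{4} * (k-\frac{2}{5}) / [(k+1)] - poly over poly, x = -\frac{1}{4} from leading terms; C = -\frac{1}{5} at k = 0.

x = -\frac{1}{4} here; the reduced form reads 1F0, upper {-\frac{2}{5}}, lower {-}, C = -\frac{1}{5}. Verdict (x = -\frac{1}{4}): binomial (I4) applies (the 1F0 binomial series: exponent 2/5, x = -\frac{1}{4}). Exact value: \left(-\frac{1}{5}\right) \cdot \left(\frac{5}{4}\right)^{\frac{2}{5}}.


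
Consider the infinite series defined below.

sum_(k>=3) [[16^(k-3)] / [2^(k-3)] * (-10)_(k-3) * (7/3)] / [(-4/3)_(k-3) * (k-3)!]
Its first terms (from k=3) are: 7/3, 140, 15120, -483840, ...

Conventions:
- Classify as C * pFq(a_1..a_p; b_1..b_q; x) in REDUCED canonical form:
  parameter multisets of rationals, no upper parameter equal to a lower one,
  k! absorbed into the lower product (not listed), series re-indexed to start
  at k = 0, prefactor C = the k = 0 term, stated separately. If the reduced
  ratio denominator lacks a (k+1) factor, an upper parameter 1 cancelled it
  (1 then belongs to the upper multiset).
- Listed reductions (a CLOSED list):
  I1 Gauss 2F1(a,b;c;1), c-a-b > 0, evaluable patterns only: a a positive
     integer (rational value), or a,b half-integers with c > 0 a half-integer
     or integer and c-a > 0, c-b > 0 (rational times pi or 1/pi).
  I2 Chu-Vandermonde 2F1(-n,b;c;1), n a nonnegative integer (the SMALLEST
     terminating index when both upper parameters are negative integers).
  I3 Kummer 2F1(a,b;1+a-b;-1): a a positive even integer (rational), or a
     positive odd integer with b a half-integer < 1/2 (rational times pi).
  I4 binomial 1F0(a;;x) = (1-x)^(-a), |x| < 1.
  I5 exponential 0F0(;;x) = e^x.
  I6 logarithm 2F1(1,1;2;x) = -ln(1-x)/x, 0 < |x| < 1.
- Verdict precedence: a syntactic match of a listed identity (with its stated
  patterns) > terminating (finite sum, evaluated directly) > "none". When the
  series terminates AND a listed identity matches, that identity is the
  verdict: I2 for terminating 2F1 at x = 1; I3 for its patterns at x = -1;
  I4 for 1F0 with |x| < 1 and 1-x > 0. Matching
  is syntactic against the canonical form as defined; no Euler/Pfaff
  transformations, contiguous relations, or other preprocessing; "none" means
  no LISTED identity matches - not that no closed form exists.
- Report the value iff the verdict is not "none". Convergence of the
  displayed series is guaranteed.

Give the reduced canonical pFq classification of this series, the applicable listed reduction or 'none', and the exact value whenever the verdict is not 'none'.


x = 8 here; the reduced form reads 1F1, upper {-10}, lower {-4/3}, C = 7/3. Verdict: terminating. With -10 upstairs the series is a 11-term polynomial sum; evaluated term by term. Its exact value is 245557813/29325.

Key observation: t_0 being 7/3, the two k-th powers (prefactor 7/3) combine into one argument.
Term ratio: r(k) = 8 * (k-10) / [(k-4/3) (k+1)] - poly over poly, x = 8 from leading terms; C = 7/3 at k = 0.


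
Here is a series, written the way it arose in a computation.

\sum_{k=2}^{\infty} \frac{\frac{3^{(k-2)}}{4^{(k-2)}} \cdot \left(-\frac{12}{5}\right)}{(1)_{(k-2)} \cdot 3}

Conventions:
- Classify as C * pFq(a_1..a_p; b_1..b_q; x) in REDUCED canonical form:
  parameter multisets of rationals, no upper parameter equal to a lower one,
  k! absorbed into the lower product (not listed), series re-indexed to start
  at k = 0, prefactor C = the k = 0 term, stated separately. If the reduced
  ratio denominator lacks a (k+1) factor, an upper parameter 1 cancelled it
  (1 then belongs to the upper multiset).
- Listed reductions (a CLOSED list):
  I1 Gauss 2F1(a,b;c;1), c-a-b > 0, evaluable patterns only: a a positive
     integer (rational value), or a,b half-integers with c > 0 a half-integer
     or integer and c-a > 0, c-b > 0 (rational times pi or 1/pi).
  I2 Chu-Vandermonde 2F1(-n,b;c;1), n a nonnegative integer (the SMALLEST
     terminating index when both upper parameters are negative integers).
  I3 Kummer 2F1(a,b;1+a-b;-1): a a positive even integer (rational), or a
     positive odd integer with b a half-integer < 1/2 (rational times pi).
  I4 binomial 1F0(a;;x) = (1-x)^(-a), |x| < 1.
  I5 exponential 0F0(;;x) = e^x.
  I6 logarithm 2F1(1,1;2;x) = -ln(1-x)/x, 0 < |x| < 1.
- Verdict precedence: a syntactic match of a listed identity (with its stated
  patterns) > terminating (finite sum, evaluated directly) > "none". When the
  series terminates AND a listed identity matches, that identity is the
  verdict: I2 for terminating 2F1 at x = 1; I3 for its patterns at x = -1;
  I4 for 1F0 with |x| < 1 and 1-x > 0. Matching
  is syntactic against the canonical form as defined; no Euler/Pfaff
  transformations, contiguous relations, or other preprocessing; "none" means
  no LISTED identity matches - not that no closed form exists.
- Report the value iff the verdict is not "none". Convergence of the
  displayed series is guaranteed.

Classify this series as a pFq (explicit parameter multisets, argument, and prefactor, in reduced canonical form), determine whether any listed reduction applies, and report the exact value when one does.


This is -\frac{4}{5} * 0F0(-; -; \frac{3}{4}) in reduced canonical form. Verdict at x = \frac{3}{4}: the exponential series (I5) matches (the 0F0 exponential series at x = \frac{3}{4}). Sum: \left(-\frac{4}{5}\right) \cdot e^{\frac{3}{4}}.

Key observation: t_0 being -\frac{4}{5}, (1)_k (C = -4/5) is k! itself.
Term ratio: r(k) = \frac{3}{4} * 1 / [(k+1)] - rational in k. x = \frac{3}{4}; t_0 = -\frac{4}{5}; negate the roots.


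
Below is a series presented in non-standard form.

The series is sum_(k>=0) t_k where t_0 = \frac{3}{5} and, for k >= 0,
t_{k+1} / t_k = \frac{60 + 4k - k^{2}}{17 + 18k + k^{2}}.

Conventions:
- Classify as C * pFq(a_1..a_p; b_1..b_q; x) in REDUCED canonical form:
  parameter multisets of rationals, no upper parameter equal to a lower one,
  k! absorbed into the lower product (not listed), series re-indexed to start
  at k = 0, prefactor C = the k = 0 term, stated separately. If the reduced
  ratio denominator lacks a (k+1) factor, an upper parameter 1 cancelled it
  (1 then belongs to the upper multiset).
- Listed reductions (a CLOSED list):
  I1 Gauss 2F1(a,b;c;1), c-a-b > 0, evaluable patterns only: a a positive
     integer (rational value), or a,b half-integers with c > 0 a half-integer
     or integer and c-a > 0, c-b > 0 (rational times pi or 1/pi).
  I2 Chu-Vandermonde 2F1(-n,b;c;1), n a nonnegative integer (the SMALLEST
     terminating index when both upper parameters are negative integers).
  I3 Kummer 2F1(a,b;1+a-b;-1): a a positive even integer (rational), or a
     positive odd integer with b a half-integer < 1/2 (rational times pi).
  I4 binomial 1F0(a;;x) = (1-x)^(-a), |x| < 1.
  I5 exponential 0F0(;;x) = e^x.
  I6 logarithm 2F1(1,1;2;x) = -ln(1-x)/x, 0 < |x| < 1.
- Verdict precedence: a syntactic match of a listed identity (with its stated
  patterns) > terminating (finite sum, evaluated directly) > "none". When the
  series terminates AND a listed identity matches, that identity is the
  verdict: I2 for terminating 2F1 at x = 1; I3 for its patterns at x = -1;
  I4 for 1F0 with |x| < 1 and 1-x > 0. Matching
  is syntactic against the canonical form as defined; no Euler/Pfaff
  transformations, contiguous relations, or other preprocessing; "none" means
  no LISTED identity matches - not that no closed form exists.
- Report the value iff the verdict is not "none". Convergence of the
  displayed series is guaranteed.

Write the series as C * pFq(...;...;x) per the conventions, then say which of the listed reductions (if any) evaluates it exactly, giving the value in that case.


x = -1 here; the reduced form reads 2F1, upper {-10, 6}, lower {17}, C = \frac{3}{5}. Verdict: this is Kummer's theorem (I3) (x = -1; c = 17 equals 1+a-b for upper {-10, 6}: listed pattern). Sum: \frac{84}{5}.

First insight: from the first term \frac{3}{5}: roots of the ratio polynomials (C = 3/5) are the negated parameters.
Term ratio: r(k) = -1 * (k-10) (k+6) / [(k+17) (k+1)] - rational in k. x = -1; t_0 = \frac{3}{5}; negate the roots.
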